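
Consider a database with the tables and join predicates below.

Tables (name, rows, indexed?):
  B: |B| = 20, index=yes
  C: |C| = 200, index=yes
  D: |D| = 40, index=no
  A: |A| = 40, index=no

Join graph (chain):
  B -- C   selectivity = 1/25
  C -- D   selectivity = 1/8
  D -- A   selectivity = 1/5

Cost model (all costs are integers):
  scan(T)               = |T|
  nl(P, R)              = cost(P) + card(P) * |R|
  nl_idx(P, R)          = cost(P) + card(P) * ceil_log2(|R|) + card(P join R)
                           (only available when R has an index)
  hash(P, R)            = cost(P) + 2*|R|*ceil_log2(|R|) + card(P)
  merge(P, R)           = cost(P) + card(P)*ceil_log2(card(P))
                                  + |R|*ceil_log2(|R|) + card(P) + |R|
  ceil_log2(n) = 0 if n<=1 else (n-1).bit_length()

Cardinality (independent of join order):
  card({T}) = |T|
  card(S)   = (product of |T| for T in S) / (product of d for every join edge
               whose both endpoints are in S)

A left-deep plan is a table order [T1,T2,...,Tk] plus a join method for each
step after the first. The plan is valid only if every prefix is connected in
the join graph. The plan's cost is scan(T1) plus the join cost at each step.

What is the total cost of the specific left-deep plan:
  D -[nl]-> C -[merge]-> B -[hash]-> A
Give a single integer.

step 1: scan D: cost=40, card=40
step 2: join C via nl
    card(P join C) = 40*200/(8) = 1000
    cost = 40 + 40*200 = 8040
step 3: join B via merge
    card(P join B) = 1000*20/(25) = 800
    cost = 8040 + 1000*10 + 20*5 + 1000 + 20 = 19160
step 4: join A via hash
    card(P join A) = 800*40/(5) = 6400
    cost = 19160 + 2*40*6 + 800 = 20440

20440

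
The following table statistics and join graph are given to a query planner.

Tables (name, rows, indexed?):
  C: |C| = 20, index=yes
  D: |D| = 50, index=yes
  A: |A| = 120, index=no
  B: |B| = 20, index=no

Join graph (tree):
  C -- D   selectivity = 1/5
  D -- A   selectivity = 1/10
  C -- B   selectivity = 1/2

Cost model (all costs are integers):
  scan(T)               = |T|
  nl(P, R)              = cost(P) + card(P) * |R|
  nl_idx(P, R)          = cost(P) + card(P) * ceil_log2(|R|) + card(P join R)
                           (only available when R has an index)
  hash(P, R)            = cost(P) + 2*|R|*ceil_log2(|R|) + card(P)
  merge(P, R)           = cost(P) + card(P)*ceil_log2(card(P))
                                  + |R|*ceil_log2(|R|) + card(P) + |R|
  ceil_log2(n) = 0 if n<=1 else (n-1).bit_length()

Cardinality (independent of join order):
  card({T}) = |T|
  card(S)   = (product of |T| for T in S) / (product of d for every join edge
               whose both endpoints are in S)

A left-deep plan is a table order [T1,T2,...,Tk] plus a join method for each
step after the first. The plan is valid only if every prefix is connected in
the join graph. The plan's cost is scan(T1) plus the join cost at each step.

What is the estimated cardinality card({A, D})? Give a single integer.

600

Tables in S: A(120), D(50)
Edges inside S: D-A(d=10)
numerator = 120 * 50 = 6000
denominator = 10 = 10
card(S) = 6000 / 10 = 600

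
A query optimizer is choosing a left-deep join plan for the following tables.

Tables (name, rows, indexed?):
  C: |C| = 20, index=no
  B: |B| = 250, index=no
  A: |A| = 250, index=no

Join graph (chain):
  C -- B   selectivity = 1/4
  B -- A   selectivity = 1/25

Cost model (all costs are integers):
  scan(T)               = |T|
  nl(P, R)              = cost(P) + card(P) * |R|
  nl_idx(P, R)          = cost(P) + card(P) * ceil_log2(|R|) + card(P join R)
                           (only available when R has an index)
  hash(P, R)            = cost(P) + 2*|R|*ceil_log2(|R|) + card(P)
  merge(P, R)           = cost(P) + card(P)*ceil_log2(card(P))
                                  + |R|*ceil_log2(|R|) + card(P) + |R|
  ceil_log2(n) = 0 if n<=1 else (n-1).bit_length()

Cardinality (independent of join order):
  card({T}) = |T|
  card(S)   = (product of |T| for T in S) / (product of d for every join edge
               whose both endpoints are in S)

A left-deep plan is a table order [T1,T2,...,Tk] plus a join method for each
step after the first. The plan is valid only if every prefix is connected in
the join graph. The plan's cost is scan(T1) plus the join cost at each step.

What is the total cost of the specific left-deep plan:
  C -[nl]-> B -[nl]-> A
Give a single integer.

step 1: scan C: cost=20, card=20
step 2: join B via nl
    card(P join B) = 20*250/(4) = 1250
    cost = 20 + 20*250 = 5020
step 3: join A via nl
    card(P join A) = 1250*250/(25) = 12500
    cost = 5020 + 1250*250 = 317520

317520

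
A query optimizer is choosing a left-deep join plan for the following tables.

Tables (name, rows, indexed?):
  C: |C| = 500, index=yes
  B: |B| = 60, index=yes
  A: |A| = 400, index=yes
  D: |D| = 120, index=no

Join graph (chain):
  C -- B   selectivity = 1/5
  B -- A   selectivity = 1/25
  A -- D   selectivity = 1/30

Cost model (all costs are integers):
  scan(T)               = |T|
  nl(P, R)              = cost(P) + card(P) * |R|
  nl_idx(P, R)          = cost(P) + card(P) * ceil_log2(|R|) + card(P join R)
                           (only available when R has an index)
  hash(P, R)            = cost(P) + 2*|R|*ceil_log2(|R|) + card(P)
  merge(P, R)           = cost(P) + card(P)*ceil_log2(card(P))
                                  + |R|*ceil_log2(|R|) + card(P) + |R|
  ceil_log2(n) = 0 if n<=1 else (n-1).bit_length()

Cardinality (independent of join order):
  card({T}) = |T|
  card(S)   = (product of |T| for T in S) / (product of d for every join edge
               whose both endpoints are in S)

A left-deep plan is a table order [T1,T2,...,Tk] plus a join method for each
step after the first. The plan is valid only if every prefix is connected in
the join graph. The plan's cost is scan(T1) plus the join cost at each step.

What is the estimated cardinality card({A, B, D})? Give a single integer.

3840

Tables in S: A(400), B(60), D(120)
Edges inside S: B-A(d=25), A-D(d=30)
numerator = 400 * 60 * 120 = 2880000
denominator = 25 * 30 = 750
card(S) = 2880000 / 750 = 3840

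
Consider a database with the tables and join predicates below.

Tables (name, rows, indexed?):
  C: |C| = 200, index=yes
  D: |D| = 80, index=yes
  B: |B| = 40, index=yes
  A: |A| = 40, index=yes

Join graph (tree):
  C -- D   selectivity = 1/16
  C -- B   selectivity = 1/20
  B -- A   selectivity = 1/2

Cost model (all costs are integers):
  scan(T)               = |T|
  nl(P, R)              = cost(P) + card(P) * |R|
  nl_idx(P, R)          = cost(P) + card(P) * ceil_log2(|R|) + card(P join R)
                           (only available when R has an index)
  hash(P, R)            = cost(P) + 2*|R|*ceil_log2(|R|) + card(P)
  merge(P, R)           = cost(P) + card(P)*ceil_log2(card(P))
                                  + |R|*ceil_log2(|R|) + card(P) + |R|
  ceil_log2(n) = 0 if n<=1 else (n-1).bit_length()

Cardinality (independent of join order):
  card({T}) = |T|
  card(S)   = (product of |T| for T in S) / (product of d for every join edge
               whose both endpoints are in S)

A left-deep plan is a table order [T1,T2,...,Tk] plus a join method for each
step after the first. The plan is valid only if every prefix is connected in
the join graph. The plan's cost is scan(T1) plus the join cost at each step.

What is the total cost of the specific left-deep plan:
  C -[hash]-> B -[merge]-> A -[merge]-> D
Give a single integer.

117800

step 1: scan C: cost=200, card=200
step 2: join B via hash
    card(P join B) = 200*40/(20) = 400
    cost = 200 + 2*40*6 + 200 = 880
step 3: join A via merge
    card(P join A) = 400*40/(2) = 8000
    cost = 880 + 400*9 + 40*6 + 400 + 40 = 5160
step 4: join D via merge
    card(P join D) = 8000*80/(16) = 40000
    cost = 5160 + 8000*13 + 80*7 + 8000 + 80 = 117800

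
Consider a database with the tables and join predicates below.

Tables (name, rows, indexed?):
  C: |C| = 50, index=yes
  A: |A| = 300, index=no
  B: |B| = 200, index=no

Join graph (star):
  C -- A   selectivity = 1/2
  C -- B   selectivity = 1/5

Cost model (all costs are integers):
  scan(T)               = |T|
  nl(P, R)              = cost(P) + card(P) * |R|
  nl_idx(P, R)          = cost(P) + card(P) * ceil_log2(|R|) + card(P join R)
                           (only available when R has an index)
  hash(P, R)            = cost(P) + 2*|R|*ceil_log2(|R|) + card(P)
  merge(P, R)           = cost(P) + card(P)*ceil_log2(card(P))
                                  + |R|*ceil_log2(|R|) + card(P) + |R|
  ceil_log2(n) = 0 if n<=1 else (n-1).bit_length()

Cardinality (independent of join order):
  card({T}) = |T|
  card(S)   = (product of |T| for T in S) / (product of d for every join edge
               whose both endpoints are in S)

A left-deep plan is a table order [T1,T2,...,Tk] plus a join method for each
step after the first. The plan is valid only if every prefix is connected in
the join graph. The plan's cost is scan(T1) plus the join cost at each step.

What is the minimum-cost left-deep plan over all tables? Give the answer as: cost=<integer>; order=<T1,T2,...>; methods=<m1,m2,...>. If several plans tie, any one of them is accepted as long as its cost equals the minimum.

cost=8400; order=B,C,A; methods=hash,hash

Selinger DP (subsets sized 1..n):
  {C}: scan cost=50, card=50
  {A}: scan cost=300, card=300
  {B}: scan cost=200, card=200
  {AC}: card=7500; try (C,hash)→1200, (A,merge)→3400, (C,merge)→3650, (A,hash)→5500, (C,nl_idx)→9600, (A,nl)→15050 …(+1); best=1200 via (C,hash)
  {BC}: card=2000; try (C,hash)→1000, (B,merge)→2200, (C,merge)→2350, (B,hash)→3300, (C,nl_idx)→3400, (B,nl)→10050 …(+1); best=1000 via (C,hash)
  {ABC}: card=300000; try (A,hash)→8400, (B,hash)→11900, (A,merge)→28000, (B,merge)→108000, (A,nl)→601000, (B,nl)→1501200; best=8400 via (A,hash)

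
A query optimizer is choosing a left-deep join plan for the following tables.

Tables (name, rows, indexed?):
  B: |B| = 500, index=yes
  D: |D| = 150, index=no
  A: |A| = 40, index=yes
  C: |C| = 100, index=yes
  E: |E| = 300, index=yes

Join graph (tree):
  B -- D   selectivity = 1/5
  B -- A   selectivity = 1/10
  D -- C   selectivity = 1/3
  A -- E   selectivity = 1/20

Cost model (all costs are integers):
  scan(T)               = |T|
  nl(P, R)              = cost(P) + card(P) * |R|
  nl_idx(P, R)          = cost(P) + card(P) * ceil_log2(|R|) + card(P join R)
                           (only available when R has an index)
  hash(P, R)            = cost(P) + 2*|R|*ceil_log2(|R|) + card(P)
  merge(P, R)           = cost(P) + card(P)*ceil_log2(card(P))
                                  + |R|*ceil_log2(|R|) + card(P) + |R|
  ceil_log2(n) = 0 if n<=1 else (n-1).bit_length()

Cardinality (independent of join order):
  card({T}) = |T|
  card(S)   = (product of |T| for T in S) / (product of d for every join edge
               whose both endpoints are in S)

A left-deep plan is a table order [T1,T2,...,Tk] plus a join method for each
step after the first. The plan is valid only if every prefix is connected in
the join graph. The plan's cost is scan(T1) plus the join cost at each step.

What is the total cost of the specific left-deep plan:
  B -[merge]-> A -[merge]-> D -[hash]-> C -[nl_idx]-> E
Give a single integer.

48092530

step 1: scan B: cost=500, card=500
step 2: join A via merge
    card(P join A) = 500*40/(10) = 2000
    cost = 500 + 500*9 + 40*6 + 500 + 40 = 5780
step 3: join D via merge
    card(P join D) = 2000*150/(5) = 60000
    cost = 5780 + 2000*11 + 150*8 + 2000 + 150 = 31130
step 4: join C via hash
    card(P join C) = 60000*100/(3) = 2000000
    cost = 31130 + 2*100*7 + 60000 = 92530
step 5: join E via nl_idx
    card(P join E) = 2000000*300/(20) = 30000000
    cost = 92530 + 2000000*9 + 30000000 = 48092530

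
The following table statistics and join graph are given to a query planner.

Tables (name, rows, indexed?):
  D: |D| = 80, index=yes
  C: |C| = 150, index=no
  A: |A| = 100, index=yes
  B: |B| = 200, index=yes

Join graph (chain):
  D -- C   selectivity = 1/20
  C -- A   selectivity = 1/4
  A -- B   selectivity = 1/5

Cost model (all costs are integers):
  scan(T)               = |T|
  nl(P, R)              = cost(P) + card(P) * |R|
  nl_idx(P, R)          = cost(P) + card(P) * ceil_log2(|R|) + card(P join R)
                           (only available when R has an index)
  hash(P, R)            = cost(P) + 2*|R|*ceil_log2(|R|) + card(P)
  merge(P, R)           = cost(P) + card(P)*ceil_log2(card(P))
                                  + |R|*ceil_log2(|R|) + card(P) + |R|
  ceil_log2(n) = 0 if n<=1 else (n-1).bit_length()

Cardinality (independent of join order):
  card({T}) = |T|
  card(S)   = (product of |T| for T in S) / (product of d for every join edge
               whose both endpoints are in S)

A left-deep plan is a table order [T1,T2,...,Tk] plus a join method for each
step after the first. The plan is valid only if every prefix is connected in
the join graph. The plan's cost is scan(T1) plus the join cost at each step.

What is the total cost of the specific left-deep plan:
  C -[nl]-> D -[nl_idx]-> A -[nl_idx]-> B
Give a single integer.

step 1: scan C: cost=150, card=150
step 2: join D via nl
    card(P join D) = 150*80/(20) = 600
    cost = 150 + 150*80 = 12150
step 3: join A via nl_idx
    card(P join A) = 600*100/(4) = 15000
    cost = 12150 + 600*7 + 15000 = 31350
step 4: join B via nl_idx
    card(P join B) = 15000*200/(5) = 600000
    cost = 31350 + 15000*8 + 600000 = 751350

751350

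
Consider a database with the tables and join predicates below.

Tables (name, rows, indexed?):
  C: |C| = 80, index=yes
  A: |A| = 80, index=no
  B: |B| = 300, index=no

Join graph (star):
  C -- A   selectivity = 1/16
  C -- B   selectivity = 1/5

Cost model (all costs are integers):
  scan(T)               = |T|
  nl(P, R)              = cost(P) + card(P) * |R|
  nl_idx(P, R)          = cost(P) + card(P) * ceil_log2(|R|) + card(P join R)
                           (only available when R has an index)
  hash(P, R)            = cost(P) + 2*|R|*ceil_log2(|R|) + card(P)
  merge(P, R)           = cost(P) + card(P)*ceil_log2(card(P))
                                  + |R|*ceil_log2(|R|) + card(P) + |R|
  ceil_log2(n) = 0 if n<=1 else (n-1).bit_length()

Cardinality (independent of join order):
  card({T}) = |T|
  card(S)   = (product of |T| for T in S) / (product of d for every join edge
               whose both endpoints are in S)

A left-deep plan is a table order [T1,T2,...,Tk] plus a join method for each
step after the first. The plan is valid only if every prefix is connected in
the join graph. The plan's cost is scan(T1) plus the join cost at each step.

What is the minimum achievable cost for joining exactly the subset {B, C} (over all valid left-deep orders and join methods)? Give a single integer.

Selinger DP over subsets of {B,C}:
  {C}: scan cost=80, card=80
  {B}: scan cost=300, card=300
  {BC}: card=4800; try (C,hash)→1720, (B,merge)→3720, (C,merge)→3940, (B,hash)→5560, (C,nl_idx)→7200, (B,nl)→24080 …(+1); best=1720 via (C,hash)

1720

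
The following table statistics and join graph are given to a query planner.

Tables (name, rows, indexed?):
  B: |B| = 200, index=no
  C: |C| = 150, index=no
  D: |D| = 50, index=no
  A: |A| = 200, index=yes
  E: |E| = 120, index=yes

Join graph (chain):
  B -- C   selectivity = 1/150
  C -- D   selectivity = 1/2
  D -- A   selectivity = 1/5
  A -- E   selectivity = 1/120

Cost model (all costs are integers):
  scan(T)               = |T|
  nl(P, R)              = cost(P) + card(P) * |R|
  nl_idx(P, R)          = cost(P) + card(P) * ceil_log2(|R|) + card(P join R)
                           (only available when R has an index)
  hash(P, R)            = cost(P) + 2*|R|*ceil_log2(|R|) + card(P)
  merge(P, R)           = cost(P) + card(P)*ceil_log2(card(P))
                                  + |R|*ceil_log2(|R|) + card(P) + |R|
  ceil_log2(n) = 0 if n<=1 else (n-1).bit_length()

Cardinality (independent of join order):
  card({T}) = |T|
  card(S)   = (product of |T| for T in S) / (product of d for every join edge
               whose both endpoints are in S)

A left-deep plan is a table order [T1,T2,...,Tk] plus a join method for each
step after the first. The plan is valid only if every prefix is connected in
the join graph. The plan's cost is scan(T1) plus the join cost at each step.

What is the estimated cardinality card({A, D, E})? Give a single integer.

Tables in S: A(200), D(50), E(120)
Edges inside S: D-A(d=5), A-E(d=120)
numerator = 200 * 50 * 120 = 1200000
denominator = 5 * 120 = 600
card(S) = 1200000 / 600 = 2000

2000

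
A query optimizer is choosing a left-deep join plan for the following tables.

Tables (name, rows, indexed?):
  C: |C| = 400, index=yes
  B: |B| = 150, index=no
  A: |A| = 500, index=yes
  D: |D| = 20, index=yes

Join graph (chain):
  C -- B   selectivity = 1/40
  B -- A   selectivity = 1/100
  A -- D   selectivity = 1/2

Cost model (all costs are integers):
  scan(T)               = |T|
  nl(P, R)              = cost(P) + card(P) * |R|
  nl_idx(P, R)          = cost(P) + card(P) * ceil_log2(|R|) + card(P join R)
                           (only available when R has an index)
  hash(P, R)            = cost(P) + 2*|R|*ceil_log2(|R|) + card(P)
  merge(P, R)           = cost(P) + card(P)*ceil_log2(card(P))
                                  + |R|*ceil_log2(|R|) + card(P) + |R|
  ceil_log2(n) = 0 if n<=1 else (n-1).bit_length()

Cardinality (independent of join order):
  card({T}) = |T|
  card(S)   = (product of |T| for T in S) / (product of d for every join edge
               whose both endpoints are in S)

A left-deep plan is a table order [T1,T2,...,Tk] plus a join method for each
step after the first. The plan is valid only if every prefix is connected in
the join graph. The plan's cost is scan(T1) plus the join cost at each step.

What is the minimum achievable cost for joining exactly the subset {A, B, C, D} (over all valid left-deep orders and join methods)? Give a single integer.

Selinger DP over subsets of {A,B,C,D}:
  {C}: scan cost=400, card=400
  {B}: scan cost=150, card=150
  {A}: scan cost=500, card=500
  {D}: scan cost=20, card=20
  {BC}: card=1500; try (C,nl_idx)→3000, (B,hash)→3200, (C,merge)→5500, (B,merge)→5750, (C,hash)→7500, (C,nl)→60150 …(+1); best=3000 via (C,nl_idx)
  {AB}: card=750; try (A,nl_idx)→2250, (B,hash)→3400, (A,merge)→6500, (B,merge)→6850, (A,hash)→9300, (A,nl)→75150 …(+1); best=2250 via (A,nl_idx)
  {AD}: card=5000; try (D,hash)→1200, (A,merge)→5140, (A,nl_idx)→5200, (D,merge)→5620, (D,nl_idx)→8000, (A,hash)→9040 …(+2); best=1200 via (D,hash)
  {ABC}: card=7500; try (C,hash)→10200, (A,hash)→13500, (C,merge)→14500, (C,nl_idx)→16500, (A,nl_idx)→24000, (A,merge)→26000 …(+2); best=10200 via (C,hash)
  {ABD}: card=7500; try (D,hash)→3200, (B,hash)→8600, (D,merge)→10620, (D,nl_idx)→13500, (D,nl)→17250, (B,merge)→72550 …(+1); best=3200 via (D,hash)
  {ABCD}: card=75000; try (D,hash)→17900, (C,hash)→17900, (C,merge)→112200, (D,merge)→115320, (D,nl_idx)→122700, (C,nl_idx)→145700 …(+2); best=17900 via (D,hash)

17900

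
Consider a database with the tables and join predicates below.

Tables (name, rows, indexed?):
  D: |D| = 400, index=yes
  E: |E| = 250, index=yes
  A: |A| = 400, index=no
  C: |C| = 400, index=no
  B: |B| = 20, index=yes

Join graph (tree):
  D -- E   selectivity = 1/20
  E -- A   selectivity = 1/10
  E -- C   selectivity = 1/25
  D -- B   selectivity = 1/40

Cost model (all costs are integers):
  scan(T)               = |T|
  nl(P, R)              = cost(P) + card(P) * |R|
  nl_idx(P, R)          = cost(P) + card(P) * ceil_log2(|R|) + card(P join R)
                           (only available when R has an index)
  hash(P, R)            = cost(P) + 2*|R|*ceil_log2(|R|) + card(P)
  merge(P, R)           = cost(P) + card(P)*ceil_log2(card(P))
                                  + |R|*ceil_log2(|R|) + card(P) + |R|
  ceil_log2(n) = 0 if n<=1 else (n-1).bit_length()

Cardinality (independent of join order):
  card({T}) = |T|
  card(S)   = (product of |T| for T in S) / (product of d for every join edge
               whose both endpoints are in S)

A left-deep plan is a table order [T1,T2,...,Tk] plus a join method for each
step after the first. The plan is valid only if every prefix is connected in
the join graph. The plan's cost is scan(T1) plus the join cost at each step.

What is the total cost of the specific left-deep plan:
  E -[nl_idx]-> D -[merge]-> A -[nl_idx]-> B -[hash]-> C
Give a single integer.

step 1: scan E: cost=250, card=250
step 2: join D via nl_idx
    card(P join D) = 250*400/(20) = 5000
    cost = 250 + 250*9 + 5000 = 7500
step 3: join A via merge
    card(P join A) = 5000*400/(10) = 200000
    cost = 7500 + 5000*13 + 400*9 + 5000 + 400 = 81500
step 4: join B via nl_idx
    card(P join B) = 200000*20/(40) = 100000
    cost = 81500 + 200000*5 + 100000 = 1181500
step 5: join C via hash
    card(P join C) = 100000*400/(25) = 1600000
    cost = 1181500 + 2*400*9 + 100000 = 1288700

1288700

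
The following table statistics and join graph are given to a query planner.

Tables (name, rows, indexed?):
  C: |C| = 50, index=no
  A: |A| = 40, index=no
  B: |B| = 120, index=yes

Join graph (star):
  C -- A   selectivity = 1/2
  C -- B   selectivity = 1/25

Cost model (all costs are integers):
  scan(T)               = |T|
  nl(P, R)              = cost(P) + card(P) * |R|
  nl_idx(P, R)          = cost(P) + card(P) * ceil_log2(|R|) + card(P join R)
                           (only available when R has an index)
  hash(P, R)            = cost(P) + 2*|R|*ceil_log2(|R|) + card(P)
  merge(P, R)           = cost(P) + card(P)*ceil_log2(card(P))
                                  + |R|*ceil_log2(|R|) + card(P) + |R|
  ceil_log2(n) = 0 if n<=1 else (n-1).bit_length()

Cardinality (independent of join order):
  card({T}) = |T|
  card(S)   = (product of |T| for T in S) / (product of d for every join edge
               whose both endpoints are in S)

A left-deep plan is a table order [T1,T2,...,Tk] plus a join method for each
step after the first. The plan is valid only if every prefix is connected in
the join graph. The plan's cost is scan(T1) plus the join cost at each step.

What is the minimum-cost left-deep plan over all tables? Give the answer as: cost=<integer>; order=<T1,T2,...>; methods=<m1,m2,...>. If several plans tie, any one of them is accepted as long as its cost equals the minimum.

cost=1360; order=C,B,A; methods=nl_idx,hash

Selinger DP (subsets sized 1..n):
  {C}: scan cost=50, card=50
  {A}: scan cost=40, card=40
  {B}: scan cost=120, card=120
  {AC}: card=1000; try (A,hash)→580, (C,merge)→670, (C,hash)→680, (A,merge)→680, (C,nl)→2040, (A,nl)→2050; best=580 via (A,hash)
  {BC}: card=240; try (B,nl_idx)→640, (C,hash)→840, (B,merge)→1360, (C,merge)→1430, (B,hash)→1780, (B,nl)→6050 …(+1); best=640 via (B,nl_idx)
  {ABC}: card=4800; try (A,hash)→1360, (A,merge)→3080, (B,hash)→3260, (A,nl)→10240, (B,nl_idx)→12380, (B,merge)→12540 …(+1); best=1360 via (A,hash)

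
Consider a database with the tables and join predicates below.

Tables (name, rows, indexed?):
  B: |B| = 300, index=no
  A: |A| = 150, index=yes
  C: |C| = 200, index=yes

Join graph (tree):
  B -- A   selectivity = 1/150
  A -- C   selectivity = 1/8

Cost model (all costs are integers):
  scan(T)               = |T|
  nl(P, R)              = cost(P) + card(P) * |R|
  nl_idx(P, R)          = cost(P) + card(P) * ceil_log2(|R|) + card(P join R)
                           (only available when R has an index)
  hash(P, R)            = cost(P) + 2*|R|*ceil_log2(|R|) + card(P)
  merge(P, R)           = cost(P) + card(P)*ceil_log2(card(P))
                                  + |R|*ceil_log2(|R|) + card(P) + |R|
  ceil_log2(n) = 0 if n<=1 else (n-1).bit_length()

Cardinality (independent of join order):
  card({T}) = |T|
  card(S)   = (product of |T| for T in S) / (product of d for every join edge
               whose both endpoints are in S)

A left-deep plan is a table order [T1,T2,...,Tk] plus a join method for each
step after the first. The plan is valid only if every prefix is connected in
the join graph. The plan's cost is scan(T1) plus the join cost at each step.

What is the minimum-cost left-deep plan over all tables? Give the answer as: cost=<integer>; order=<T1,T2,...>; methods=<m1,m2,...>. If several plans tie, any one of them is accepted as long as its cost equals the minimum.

Selinger DP (subsets sized 1..n):
  {B}: scan cost=300, card=300
  {A}: scan cost=150, card=150
  {C}: scan cost=200, card=200
  {AB}: card=300; try (A,hash)→3000, (A,nl_idx)→3000, (B,merge)→4500, (A,merge)→4650, (B,hash)→5700, (B,nl)→45150 …(+1); best=3000 via (A,hash)
  {AC}: card=3750; try (A,hash)→2800, (C,merge)→3300, (A,merge)→3350, (C,hash)→3500, (C,nl_idx)→5100, (A,nl_idx)→5550 …(+2); best=2800 via (A,hash)
  {ABC}: card=7500; try (C,hash)→6500, (C,merge)→7800, (B,hash)→11950, (C,nl_idx)→12900, (B,merge)→54550, (C,nl)→63000 …(+1); best=6500 via (C,hash)

cost=6500; order=B,A,C; methods=hash,hash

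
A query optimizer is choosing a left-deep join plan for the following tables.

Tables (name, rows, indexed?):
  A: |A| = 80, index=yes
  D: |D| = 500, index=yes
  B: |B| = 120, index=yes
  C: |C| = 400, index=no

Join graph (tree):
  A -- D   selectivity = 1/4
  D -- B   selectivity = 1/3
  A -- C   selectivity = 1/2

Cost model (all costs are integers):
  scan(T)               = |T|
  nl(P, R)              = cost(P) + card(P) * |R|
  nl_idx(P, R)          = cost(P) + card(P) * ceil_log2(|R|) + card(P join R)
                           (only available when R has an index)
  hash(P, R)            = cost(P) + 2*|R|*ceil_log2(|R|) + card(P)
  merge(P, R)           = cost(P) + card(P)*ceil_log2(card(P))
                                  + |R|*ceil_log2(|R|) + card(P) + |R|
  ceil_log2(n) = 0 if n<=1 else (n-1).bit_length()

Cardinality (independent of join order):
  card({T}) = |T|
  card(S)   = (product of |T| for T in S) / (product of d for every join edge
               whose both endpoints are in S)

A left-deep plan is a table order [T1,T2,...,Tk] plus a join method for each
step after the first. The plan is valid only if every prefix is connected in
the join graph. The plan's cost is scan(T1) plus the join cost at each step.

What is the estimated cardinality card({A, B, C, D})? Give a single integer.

80000000

Tables in S: A(80), B(120), C(400), D(500)
Edges inside S: A-D(d=4), D-B(d=3), A-C(d=2)
numerator = 80 * 120 * 400 * 500 = 1920000000
denominator = 4 * 3 * 2 = 24
card(S) = 1920000000 / 24 = 80000000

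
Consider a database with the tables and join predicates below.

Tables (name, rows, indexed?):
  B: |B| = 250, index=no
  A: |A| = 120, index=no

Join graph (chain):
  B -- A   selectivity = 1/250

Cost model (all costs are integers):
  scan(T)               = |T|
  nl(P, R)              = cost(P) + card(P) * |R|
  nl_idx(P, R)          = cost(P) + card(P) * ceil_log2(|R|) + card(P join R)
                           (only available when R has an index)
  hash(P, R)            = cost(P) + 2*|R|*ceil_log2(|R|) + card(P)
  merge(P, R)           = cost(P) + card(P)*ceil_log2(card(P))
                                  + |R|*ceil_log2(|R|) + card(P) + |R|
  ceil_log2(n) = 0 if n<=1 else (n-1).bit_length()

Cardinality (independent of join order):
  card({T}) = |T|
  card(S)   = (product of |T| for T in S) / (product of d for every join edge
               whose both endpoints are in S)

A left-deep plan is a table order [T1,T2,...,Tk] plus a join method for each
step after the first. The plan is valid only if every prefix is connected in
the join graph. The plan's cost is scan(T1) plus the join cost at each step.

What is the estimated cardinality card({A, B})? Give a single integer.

Tables in S: A(120), B(250)
Edges inside S: B-A(d=250)
numerator = 120 * 250 = 30000
denominator = 250 = 250
card(S) = 30000 / 250 = 120

120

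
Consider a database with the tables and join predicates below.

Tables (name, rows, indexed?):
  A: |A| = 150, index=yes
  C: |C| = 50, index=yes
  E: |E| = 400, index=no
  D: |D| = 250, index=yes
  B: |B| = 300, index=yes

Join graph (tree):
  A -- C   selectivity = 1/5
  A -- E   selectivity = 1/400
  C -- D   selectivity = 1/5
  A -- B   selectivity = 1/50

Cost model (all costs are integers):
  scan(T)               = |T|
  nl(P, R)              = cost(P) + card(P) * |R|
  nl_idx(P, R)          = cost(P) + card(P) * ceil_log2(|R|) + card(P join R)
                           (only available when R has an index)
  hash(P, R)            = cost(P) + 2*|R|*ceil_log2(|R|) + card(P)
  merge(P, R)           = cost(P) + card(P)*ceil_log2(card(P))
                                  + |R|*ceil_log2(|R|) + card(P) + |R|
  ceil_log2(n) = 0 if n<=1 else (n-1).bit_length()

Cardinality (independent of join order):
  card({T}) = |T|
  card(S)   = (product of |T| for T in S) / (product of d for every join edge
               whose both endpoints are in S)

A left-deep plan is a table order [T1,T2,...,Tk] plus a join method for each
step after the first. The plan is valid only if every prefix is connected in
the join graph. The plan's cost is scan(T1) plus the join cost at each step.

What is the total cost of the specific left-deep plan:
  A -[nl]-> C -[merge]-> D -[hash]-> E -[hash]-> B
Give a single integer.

190500

step 1: scan A: cost=150, card=150
step 2: join C via nl
    card(P join C) = 150*50/(5) = 1500
    cost = 150 + 150*50 = 7650
step 3: join D via merge
    card(P join D) = 1500*250/(5) = 75000
    cost = 7650 + 1500*11 + 250*8 + 1500 + 250 = 27900
step 4: join E via hash
    card(P join E) = 75000*400/(400) = 75000
    cost = 27900 + 2*400*9 + 75000 = 110100
step 5: join B via hash
    card(P join B) = 75000*300/(50) = 450000
    cost = 110100 + 2*300*9 + 75000 = 190500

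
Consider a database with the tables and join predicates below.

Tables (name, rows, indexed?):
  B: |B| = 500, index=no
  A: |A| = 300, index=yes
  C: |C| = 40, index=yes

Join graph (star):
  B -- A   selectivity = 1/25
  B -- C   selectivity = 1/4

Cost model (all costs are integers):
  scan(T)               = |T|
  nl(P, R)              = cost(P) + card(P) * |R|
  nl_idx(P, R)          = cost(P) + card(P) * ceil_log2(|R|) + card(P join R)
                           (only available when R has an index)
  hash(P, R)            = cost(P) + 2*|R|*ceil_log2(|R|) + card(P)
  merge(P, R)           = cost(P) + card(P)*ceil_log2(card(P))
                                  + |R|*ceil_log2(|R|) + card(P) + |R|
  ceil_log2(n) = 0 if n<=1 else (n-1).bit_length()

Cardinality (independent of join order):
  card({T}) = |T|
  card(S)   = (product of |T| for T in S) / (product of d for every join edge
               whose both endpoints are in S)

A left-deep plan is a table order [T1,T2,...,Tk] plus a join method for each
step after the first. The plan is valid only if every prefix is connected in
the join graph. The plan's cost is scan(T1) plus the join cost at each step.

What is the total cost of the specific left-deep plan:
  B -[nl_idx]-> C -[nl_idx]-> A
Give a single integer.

113500

step 1: scan B: cost=500, card=500
step 2: join C via nl_idx
    card(P join C) = 500*40/(4) = 5000
    cost = 500 + 500*6 + 5000 = 8500
step 3: join A via nl_idx
    card(P join A) = 5000*300/(25) = 60000
    cost = 8500 + 5000*9 + 60000 = 113500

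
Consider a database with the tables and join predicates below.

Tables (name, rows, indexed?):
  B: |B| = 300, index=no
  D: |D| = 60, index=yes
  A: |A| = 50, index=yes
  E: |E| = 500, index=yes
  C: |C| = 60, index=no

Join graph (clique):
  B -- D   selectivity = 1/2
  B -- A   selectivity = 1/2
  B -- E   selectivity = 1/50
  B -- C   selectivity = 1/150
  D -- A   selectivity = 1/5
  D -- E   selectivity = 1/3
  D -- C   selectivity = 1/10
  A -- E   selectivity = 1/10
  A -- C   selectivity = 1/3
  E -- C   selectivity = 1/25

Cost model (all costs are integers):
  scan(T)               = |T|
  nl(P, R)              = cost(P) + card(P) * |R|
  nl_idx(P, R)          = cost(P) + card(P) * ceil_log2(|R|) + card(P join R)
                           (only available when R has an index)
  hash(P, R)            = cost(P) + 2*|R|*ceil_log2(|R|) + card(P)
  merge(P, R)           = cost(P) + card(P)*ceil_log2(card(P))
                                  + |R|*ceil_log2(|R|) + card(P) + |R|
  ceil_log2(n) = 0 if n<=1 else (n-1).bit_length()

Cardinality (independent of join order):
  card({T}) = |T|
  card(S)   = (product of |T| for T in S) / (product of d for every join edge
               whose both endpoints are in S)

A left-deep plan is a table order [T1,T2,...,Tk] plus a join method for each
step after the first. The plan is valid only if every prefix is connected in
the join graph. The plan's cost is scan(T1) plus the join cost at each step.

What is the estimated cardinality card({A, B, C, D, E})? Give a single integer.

Tables in S: A(50), B(300), C(60), D(60), E(500)
Edges inside S: B-D(d=2), B-A(d=2), B-E(d=50), B-C(d=150), D-A(d=5), D-E(d=3), D-C(d=10), A-E(d=10), A-C(d=3), E-C(d=25)
numerator = 50 * 300 * 60 * 60 * 500 = 27000000000
denominator = 2 * 2 * 50 * 150 * 5 * 3 * 10 * 10 * 3 * 25 = 3375000000
card(S) = 27000000000 / 3375000000 = 8

8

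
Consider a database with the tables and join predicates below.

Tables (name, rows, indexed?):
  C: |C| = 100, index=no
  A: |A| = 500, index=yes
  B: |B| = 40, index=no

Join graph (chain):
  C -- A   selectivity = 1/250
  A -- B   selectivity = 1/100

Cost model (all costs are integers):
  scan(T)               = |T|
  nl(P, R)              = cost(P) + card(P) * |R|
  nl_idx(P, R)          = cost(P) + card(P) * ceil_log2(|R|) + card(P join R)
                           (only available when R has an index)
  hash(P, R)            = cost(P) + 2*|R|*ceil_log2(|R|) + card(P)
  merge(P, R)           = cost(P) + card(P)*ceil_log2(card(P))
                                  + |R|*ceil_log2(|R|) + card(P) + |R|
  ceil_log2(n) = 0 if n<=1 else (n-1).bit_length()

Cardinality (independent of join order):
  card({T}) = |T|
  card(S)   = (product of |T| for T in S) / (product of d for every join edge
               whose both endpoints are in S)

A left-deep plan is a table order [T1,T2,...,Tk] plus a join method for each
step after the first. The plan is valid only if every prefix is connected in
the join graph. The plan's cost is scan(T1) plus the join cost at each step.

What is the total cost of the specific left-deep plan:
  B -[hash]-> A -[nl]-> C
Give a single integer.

29080

step 1: scan B: cost=40, card=40
step 2: join A via hash
    card(P join A) = 40*500/(100) = 200
    cost = 40 + 2*500*9 + 40 = 9080
step 3: join C via nl
    card(P join C) = 200*100/(250) = 80
    cost = 9080 + 200*100 = 29080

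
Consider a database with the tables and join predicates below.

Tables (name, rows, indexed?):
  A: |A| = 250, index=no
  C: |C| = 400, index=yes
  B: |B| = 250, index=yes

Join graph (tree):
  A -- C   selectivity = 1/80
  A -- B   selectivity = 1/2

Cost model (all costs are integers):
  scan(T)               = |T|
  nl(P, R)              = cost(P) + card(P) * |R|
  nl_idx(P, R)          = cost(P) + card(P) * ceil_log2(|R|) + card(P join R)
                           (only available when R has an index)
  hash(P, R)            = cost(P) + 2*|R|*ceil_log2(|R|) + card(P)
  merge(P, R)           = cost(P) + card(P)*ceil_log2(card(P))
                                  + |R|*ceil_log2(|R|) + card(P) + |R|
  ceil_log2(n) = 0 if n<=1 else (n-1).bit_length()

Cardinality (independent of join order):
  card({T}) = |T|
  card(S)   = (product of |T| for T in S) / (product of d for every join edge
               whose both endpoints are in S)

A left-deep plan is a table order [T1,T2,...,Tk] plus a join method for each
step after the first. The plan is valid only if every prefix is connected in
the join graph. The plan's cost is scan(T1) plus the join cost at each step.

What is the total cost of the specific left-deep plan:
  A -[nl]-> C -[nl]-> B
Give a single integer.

412750

step 1: scan A: cost=250, card=250
step 2: join C via nl
    card(P join C) = 250*400/(80) = 1250
    cost = 250 + 250*400 = 100250
step 3: join B via nl
    card(P join B) = 1250*250/(2) = 156250
    cost = 100250 + 1250*250 = 412750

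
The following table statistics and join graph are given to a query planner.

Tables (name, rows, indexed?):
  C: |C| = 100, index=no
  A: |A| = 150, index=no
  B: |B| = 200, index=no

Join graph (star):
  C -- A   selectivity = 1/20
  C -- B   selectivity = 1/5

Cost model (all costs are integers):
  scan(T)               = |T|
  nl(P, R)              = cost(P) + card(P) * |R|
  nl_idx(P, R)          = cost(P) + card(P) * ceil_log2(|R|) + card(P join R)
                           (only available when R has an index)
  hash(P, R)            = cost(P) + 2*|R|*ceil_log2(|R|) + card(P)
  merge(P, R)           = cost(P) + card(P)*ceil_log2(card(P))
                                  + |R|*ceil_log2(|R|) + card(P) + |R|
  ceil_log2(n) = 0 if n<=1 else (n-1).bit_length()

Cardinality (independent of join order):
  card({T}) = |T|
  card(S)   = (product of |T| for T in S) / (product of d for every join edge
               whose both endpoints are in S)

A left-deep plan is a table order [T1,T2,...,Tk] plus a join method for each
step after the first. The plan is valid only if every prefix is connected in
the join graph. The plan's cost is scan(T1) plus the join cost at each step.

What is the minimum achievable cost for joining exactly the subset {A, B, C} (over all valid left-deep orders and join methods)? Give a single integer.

5650

Selinger DP over subsets of {A,B,C}:
  {C}: scan cost=100, card=100
  {A}: scan cost=150, card=150
  {B}: scan cost=200, card=200
  {AC}: card=750; try (C,hash)→1700, (A,merge)→2250, (C,merge)→2300, (A,hash)→2600, (A,nl)→15100, (C,nl)→15150; best=1700 via (C,hash)
  {BC}: card=4000; try (C,hash)→1800, (B,merge)→2700, (C,merge)→2800, (B,hash)→3400, (B,nl)→20100, (C,nl)→20200; best=1800 via (C,hash)
  {ABC}: card=30000; try (B,hash)→5650, (A,hash)→8200, (B,merge)→11750, (A,merge)→55150, (B,nl)→151700, (A,nl)→601800; best=5650 via (B,hash)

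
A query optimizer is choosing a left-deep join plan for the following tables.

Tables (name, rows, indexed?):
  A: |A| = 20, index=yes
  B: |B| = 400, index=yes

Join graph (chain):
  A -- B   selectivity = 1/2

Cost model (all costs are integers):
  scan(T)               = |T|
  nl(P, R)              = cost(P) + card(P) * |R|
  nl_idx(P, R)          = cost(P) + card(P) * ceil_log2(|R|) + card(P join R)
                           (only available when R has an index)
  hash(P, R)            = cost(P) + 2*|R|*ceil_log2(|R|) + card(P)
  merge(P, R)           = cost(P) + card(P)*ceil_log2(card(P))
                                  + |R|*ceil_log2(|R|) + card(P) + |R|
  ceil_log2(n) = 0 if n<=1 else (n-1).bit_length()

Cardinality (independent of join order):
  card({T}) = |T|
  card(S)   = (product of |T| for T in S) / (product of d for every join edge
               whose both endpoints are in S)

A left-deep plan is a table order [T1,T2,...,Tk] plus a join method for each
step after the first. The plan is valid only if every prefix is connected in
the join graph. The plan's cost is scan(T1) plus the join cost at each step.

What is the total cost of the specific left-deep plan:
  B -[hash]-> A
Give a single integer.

step 1: scan B: cost=400, card=400
step 2: join A via hash
    card(P join A) = 400*20/(2) = 4000
    cost = 400 + 2*20*5 + 400 = 1000

1000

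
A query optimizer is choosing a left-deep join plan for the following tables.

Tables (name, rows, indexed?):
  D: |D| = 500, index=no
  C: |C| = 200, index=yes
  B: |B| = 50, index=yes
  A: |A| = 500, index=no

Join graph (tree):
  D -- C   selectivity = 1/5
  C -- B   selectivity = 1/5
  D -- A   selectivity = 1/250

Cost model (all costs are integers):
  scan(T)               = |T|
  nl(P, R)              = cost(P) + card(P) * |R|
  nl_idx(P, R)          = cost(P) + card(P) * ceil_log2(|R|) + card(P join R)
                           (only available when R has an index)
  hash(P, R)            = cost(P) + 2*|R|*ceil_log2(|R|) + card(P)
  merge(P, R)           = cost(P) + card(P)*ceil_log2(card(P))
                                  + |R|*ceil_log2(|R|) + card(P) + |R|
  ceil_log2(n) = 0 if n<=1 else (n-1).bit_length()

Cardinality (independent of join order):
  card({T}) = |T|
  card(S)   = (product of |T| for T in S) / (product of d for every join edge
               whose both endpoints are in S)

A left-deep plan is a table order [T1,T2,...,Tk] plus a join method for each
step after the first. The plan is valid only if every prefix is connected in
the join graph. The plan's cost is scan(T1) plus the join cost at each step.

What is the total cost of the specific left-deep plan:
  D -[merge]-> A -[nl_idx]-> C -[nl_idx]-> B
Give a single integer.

698500

step 1: scan D: cost=500, card=500
step 2: join A via merge
    card(P join A) = 500*500/(250) = 1000
    cost = 500 + 500*9 + 500*9 + 500 + 500 = 10500
step 3: join C via nl_idx
    card(P join C) = 1000*200/(5) = 40000
    cost = 10500 + 1000*8 + 40000 = 58500
step 4: join B via nl_idx
    card(P join B) = 40000*50/(5) = 400000
    cost = 58500 + 40000*6 + 400000 = 698500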